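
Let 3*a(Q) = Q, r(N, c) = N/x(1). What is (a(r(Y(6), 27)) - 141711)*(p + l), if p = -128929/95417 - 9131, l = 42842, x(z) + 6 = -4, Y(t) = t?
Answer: -2279051638362248/477085 ≈ -4.7770e+9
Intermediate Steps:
x(z) = -10 (x(z) = -6 - 4 = -10)
r(N, c) = -N/10 (r(N, c) = N/(-10) = N*(-⅒) = -N/10)
p = -871381556/95417 (p = -128929*1/95417 - 9131 = -128929/95417 - 9131 = -871381556/95417 ≈ -9132.3)
a(Q) = Q/3
(a(r(Y(6), 27)) - 141711)*(p + l) = ((-⅒*6)/3 - 141711)*(-871381556/95417 + 42842) = ((⅓)*(-⅗) - 141711)*(3216473558/95417) = (-⅕ - 141711)*(3216473558/95417) = -708556/5*3216473558/95417 = -2279051638362248/477085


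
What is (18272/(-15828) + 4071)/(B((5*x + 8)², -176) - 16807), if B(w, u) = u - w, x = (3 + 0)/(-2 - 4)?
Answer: -64417516/269285721 ≈ -0.23922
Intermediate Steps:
x = -½ (x = 3/(-6) = 3*(-⅙) = -½ ≈ -0.50000)
(18272/(-15828) + 4071)/(B((5*x + 8)², -176) - 16807) = (18272/(-15828) + 4071)/((-176 - (5*(-½) + 8)²) - 16807) = (18272*(-1/15828) + 4071)/((-176 - (-5/2 + 8)²) - 16807) = (-4568/3957 + 4071)/((-176 - (11/2)²) - 16807) = 16104379/(3957*((-176 - 1*121/4) - 16807)) = 16104379/(3957*((-176 - 121/4) - 16807)) = 16104379/(3957*(-825/4 - 16807)) = 16104379/(3957*(-68053/4)) = (16104379/3957)*(-4/68053) = -64417516/269285721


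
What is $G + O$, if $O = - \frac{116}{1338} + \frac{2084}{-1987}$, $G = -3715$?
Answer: $- \frac{4939870087}{1329303} \approx -3716.1$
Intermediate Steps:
$O = - \frac{1509442}{1329303}$ ($O = \left(-116\right) \frac{1}{1338} + 2084 \left(- \frac{1}{1987}\right) = - \frac{58}{669} - \frac{2084}{1987} = - \frac{1509442}{1329303} \approx -1.1355$)
$G + O = -3715 - \frac{1509442}{1329303} = - \frac{4939870087}{1329303}$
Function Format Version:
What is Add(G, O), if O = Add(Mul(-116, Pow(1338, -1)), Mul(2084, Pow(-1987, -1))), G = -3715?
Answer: Rational(-4939870087, 1329303) ≈ -3716.1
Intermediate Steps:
O = Rational(-1509442, 1329303) (O = Add(Mul(-116, Rational(1, 1338)), Mul(2084, Rational(-1, 1987))) = Add(Rational(-58, 669), Rational(-2084, 1987)) = Rational(-1509442, 1329303) ≈ -1.1355)
Add(G, O) = Add(-3715, Rational(-1509442, 1329303)) = Rational(-4939870087, 1329303)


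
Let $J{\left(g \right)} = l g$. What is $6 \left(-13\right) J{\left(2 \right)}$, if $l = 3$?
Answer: $-468$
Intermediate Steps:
$J{\left(g \right)} = 3 g$
$6 \left(-13\right) J{\left(2 \right)} = 6 \left(-13\right) 3 \cdot 2 = \left(-78\right) 6 = -468$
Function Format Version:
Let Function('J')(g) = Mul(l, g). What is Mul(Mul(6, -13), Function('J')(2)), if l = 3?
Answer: -468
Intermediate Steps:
Function('J')(g) = Mul(3, g)
Mul(Mul(6, -13), Function('J')(2)) = Mul(Mul(6, -13), Mul(3, 2)) = Mul(-78, 6) = -468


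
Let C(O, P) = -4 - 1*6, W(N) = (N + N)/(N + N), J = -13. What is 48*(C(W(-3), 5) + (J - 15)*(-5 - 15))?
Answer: 26400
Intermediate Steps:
W(N) = 1 (W(N) = (2*N)/((2*N)) = (2*N)*(1/(2*N)) = 1)
C(O, P) = -10 (C(O, P) = -4 - 6 = -10)
48*(C(W(-3), 5) + (J - 15)*(-5 - 15)) = 48*(-10 + (-13 - 15)*(-5 - 15)) = 48*(-10 - 28*(-20)) = 48*(-10 + 560) = 48*550 = 26400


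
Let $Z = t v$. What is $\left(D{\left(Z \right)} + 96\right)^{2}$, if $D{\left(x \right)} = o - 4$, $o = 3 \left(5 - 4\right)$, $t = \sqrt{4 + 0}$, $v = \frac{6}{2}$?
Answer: $9025$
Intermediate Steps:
$v = 3$ ($v = 6 \cdot \frac{1}{2} = 3$)
$t = 2$ ($t = \sqrt{4} = 2$)
$Z = 6$ ($Z = 2 \cdot 3 = 6$)
$o = 3$ ($o = 3 \cdot 1 = 3$)
$D{\left(x \right)} = -1$ ($D{\left(x \right)} = 3 - 4 = -1$)
$\left(D{\left(Z \right)} + 96\right)^{2} = \left(-1 + 96\right)^{2} = 95^{2} = 9025$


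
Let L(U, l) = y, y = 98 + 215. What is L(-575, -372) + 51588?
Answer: 51901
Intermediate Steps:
y = 313
L(U, l) = 313
L(-575, -372) + 51588 = 313 + 51588 = 51901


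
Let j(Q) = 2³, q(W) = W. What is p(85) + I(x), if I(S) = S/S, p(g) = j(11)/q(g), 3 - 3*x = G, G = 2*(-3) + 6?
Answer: 93/85 ≈ 1.0941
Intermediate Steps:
j(Q) = 8
G = 0 (G = -6 + 6 = 0)
x = 1 (x = 1 - ⅓*0 = 1 + 0 = 1)
p(g) = 8/g
I(S) = 1
p(85) + I(x) = 8/85 + 1 = 93/85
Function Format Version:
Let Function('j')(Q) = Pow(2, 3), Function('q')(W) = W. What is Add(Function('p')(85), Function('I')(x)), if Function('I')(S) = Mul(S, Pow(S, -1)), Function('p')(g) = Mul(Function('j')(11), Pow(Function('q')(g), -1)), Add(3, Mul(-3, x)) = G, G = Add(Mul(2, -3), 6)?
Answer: Rational(93, 85) ≈ 1.0941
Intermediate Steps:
Function('j')(Q) = 8
G = 0 (G = Add(-6, 6) = 0)
x = 1 (x = Add(1, Mul(Rational(-1, 3), 0)) = Add(1, 0) = 1)
Function('p')(g) = Mul(8, Pow(g, -1))
Function('I')(S) = 1
Add(Function('p')(85), Function('I')(x)) = Add(Mul(8, Pow(85, -1)), 1) = Add(Mul(8, Rational(1, 85)), 1) = Add(Rational(8, 85), 1) = Rational(93, 85)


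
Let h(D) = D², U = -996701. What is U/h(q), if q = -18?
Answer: -996701/324 ≈ -3076.2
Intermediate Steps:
U/h(q) = -996701/((-18)²) = -996701/324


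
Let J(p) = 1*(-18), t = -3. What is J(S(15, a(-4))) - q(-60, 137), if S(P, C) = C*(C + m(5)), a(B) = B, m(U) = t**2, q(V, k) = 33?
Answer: -51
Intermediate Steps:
m(U) = 9 (m(U) = (-3)**2 = 9)
S(P, C) = C*(9 + C) (S(P, C) = C*(C + 9) = C*(9 + C))
J(p) = -18
J(S(15, a(-4))) - q(-60, 137) = -18 - 1*33 = -18 - 33 = -51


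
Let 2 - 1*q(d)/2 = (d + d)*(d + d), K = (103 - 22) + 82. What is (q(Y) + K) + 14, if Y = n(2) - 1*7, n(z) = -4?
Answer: -787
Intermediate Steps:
K = 163 (K = 81 + 82 = 163)
Y = -11 (Y = -4 - 1*7 = -4 - 7 = -11)
q(d) = 4 - 8*d**2 (q(d) = 4 - 2*(d + d)*(d + d) = 4 - 2*2*d*2*d = 4 - 8*d**2)
(q(Y) + K) + 14 = ((4 - 8*(-11)**2) + 163) + 14 = ((4 - 8*121) + 163) + 14 = ((4 - 968) + 163) + 14 = (-964 + 163) + 14 = -801 + 14 = -787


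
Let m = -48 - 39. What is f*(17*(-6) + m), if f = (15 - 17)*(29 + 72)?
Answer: 38178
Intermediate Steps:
m = -87
f = -202 (f = -2*101 = -202)
f*(17*(-6) + m) = -202*(17*(-6) - 87) = -202*(-102 - 87) = -202*(-189) = 38178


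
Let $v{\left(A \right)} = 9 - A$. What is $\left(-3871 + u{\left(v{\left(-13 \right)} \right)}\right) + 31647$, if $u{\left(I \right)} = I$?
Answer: $27798$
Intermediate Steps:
$\left(-3871 + u{\left(v{\left(-13 \right)} \right)}\right) + 31647 = \left(-3871 + \left(9 - -13\right)\right) + 31647 = \left(-3871 + \left(9 + 13\right)\right) + 31647 = \left(-3871 + 22\right) + 31647 = -3849 + 31647 = 27798$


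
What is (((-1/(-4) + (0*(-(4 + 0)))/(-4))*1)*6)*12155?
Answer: 36465/2 ≈ 18233.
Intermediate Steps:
(((-1/(-4) + (0*(-(4 + 0)))/(-4))*1)*6)*12155 = (((-1*(-1/4) + (0*(-1*4))*(-1/4))*1)*6)*12155 = (((1/4 + (0*(-4))*(-1/4))*1)*6)*12155 = (((1/4 + 0*(-1/4))*1)*6)*12155 = (((1/4 + 0)*1)*6)*12155 = (((1/4)*1)*6)*12155 = ((1/4)*6)*12155 = (3/2)*12155 = 36465/2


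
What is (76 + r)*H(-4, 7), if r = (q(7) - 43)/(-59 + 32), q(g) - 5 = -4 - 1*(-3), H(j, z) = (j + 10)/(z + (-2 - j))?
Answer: 1394/27 ≈ 51.630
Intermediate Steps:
H(j, z) = (10 + j)/(-2 + z - j)
q(g) = 4 (q(g) = 5 + (-4 - 1*(-3)) = 5 + (-4 + 3) = 5 - 1 = 4)
r = 13/9 (r = (4 - 43)/(-59 + 32) = -39/(-27) = -39*(-1/27) = 13/9 ≈ 1.4444)
(76 + r)*H(-4, 7) = (76 + 13/9)*((10 - 4)/(-2 + 7 - 1*(-4))) = 697*(6/(-2 + 7 + 4))/9 = 697*(6/9)/9 = 697*((1/9)*6)/9 = (697/9)*(2/3) = 1394/27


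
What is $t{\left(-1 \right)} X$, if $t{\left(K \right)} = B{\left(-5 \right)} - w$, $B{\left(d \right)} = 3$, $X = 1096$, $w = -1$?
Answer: $4384$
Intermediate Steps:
$t{\left(K \right)} = 4$ ($t{\left(K \right)} = 3 - -1 = 3 + 1 = 4$)
$t{\left(-1 \right)} X = 4 \cdot 1096 = 4384$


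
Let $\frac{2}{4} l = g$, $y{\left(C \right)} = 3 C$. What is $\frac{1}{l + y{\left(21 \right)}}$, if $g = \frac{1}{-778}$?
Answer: $\frac{389}{24506} \approx 0.015874$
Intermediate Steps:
$g = - \frac{1}{778} \approx -0.0012853$
$l = - \frac{1}{389}$ ($l = 2 \left(- \frac{1}{778}\right) = - \frac{1}{389} \approx -0.0025707$)
$\frac{1}{l + y{\left(21 \right)}} = \frac{1}{- \frac{1}{389} + 3 \cdot 21} = \frac{1}{- \frac{1}{389} + 63} = \frac{1}{\frac{24506}{389}} = \frac{389}{24506}$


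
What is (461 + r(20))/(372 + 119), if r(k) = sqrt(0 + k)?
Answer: 461/491 + 2*sqrt(5)/491 ≈ 0.94801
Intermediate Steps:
r(k) = sqrt(k)
(461 + r(20))/(372 + 119) = (461 + sqrt(20))/(372 + 119) = (461 + 2*sqrt(5))/491 = (461 + 2*sqrt(5))*(1/491) = 461/491 + 2*sqrt(5)/491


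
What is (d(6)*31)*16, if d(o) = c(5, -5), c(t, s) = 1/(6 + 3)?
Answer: 496/9 ≈ 55.111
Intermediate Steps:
c(t, s) = ⅑ (c(t, s) = 1/9 = ⅑)
d(o) = ⅑
(d(6)*31)*16 = ((⅑)*31)*16 = (31/9)*16 = 496/9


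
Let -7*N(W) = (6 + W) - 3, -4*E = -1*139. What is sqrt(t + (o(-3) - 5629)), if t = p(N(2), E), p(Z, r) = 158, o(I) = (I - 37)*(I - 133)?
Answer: I*sqrt(31) ≈ 5.5678*I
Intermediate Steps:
o(I) = (-133 + I)*(-37 + I) (o(I) = (-37 + I)*(-133 + I) = (-133 + I)*(-37 + I))
E = 139/4 (E = -(-1)*139/4 = -1/4*(-139) = 139/4 ≈ 34.750)
N(W) = -3/7 - W/7 (N(W) = -((6 + W) - 3)/7 = -(3 + W)/7 = -3/7 - W/7)
t = 158
sqrt(t + (o(-3) - 5629)) = sqrt(158 + ((4921 + (-3)**2 - 170*(-3)) - 5629)) = sqrt(158 + ((4921 + 9 + 510) - 5629)) = sqrt(158 + (5440 - 5629)) = sqrt(158 - 189) = sqrt(-31) = I*sqrt(31)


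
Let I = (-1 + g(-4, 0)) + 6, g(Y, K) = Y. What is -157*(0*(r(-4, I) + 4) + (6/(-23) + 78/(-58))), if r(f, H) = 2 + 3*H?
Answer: 168147/667 ≈ 252.09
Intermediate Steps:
I = 1 (I = (-1 - 4) + 6 = -5 + 6 = 1)
-157*(0*(r(-4, I) + 4) + (6/(-23) + 78/(-58))) = -157*(0*((2 + 3*1) + 4) + (6/(-23) + 78/(-58))) = -157*(0*((2 + 3) + 4) + (6*(-1/23) + 78*(-1/58))) = -157*(0*(5 + 4) + (-6/23 - 39/29)) = -157*(0*9 - 1071/667) = -157*(0 - 1071/667) = -157*(-1071/667) = 168147/667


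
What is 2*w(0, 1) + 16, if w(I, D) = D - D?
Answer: 16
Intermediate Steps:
w(I, D) = 0
2*w(0, 1) + 16 = 2*0 + 16 = 0 + 16 = 16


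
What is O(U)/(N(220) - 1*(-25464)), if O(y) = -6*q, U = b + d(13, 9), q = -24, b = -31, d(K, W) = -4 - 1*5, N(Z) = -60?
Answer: 12/2117 ≈ 0.0056684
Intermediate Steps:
d(K, W) = -9 (d(K, W) = -4 - 5 = -9)
U = -40 (U = -31 - 9 = -40)
O(y) = 144 (O(y) = -6*(-24) = 144)
O(U)/(N(220) - 1*(-25464)) = 144/(-60 - 1*(-25464)) = 144/(-60 + 25464) = 144/25404 = 144*(1/25404) = 12/2117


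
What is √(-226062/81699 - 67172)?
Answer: I*√49819244920190/27233 ≈ 259.18*I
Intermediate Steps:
√(-226062/81699 - 67172) = √(-226062*1/81699 - 67172) = √(-75354/27233 - 67172) = √(-1829370430/27233) = I*√49819244920190/27233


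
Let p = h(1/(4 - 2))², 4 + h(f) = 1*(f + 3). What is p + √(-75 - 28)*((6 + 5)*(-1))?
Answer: ¼ - 11*I*√103 ≈ 0.25 - 111.64*I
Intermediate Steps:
h(f) = -1 + f (h(f) = -4 + 1*(f + 3) = -4 + 1*(3 + f) = -4 + (3 + f) = -1 + f)
p = ¼ (p = (-1 + 1/(4 - 2))² = (-1 + 1/2)² = (-1 + ½)² = (-½)² = ¼ ≈ 0.25000)
p + √(-75 - 28)*((6 + 5)*(-1)) = ¼ + √(-75 - 28)*((6 + 5)*(-1)) = ¼ + √(-103)*(11*(-1)) = ¼ + (I*√103)*(-11) = ¼ - 11*I*√103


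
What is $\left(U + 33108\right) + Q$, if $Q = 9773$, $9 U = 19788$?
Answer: $\frac{135239}{3} \approx 45080.0$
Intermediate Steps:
$U = \frac{6596}{3}$ ($U = \frac{1}{9} \cdot 19788 = \frac{6596}{3} \approx 2198.7$)
$\left(U + 33108\right) + Q = \left(\frac{6596}{3} + 33108\right) + 9773 = \frac{105920}{3} + 9773 = \frac{135239}{3}$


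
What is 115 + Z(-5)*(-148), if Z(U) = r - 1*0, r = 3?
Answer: -329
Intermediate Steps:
Z(U) = 3 (Z(U) = 3 - 1*0 = 3 + 0 = 3)
115 + Z(-5)*(-148) = 115 + 3*(-148) = 115 - 444 = -329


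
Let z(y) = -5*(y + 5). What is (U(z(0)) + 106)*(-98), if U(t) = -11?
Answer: -9310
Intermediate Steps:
z(y) = -25 - 5*y (z(y) = -5*(5 + y) = -25 - 5*y)
(U(z(0)) + 106)*(-98) = (-11 + 106)*(-98) = 95*(-98) = -9310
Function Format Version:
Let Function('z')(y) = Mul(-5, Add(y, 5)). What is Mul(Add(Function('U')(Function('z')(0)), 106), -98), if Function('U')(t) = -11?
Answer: -9310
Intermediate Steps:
Function('z')(y) = Add(-25, Mul(-5, y)) (Function('z')(y) = Mul(-5, Add(5, y)) = Add(-25, Mul(-5, y)))
Mul(Add(Function('U')(Function('z')(0)), 106), -98) = Mul(Add(-11, 106), -98) = Mul(95, -98) = -9310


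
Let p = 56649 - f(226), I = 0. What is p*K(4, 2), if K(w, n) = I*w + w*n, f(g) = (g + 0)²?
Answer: 44584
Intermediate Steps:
f(g) = g²
K(w, n) = n*w (K(w, n) = 0*w + w*n = 0 + n*w = n*w)
p = 5573 (p = 56649 - 1*226² = 56649 - 1*51076 = 56649 - 51076 = 5573)
p*K(4, 2) = 5573*(2*4) = 5573*8 = 44584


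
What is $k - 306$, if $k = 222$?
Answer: $-84$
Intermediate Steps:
$k - 306 = 222 - 306 = -84$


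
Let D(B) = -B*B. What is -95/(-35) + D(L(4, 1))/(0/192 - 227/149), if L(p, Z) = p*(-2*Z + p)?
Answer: 71065/1589 ≈ 44.723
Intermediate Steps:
L(p, Z) = p*(p - 2*Z)
D(B) = -B²
-95/(-35) + D(L(4, 1))/(0/192 - 227/149) = -95/(-35) + (-(4*(4 - 2*1))²)/(0/192 - 227/149) = -95*(-1/35) + (-(4*(4 - 2))²)/(0*(1/192) - 227*1/149) = 19/7 + (-(4*2)²)/(0 - 227/149) = 19/7 + (-1*8²)/(-227/149) = 19/7 - 1*64*(-149/227) = 19/7 - 64*(-149/227) = 19/7 + 9536/227 = 71065/1589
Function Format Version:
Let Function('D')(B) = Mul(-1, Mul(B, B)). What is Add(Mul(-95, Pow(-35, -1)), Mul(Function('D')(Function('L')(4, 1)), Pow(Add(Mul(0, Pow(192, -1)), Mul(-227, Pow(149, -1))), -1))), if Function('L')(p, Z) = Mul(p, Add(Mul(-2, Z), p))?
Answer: Rational(71065, 1589) ≈ 44.723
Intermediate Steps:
Function('L')(p, Z) = Mul(p, Add(p, Mul(-2, Z)))
Function('D')(B) = Mul(-1, Pow(B, 2))
Add(Mul(-95, Pow(-35, -1)), Mul(Function('D')(Function('L')(4, 1)), Pow(Add(Mul(0, Pow(192, -1)), Mul(-227, Pow(149, -1))), -1))) = Add(Mul(-95, Pow(-35, -1)), Mul(Mul(-1, Pow(Mul(4, Add(4, Mul(-2, 1))), 2)), Pow(Add(Mul(0, Pow(192, -1)), Mul(-227, Pow(149, -1))), -1))) = Add(Mul(-95, Rational(-1, 35)), Mul(Mul(-1, Pow(Mul(4, Add(4, -2)), 2)), Pow(Add(Mul(0, Rational(1, 192)), Mul(-227, Rational(1, 149))), -1))) = Add(Rational(19, 7), Mul(Mul(-1, Pow(Mul(4, 2), 2)), Pow(Add(0, Rational(-227, 149)), -1))) = Add(Rational(19, 7), Mul(Mul(-1, Pow(8, 2)), Pow(Rational(-227, 149), -1))) = Add(Rational(19, 7), Mul(Mul(-1, 64), Rational(-149, 227))) = Add(Rational(19, 7), Mul(-64, Rational(-149, 227))) = Add(Rational(19, 7), Rational(9536, 227)) = Rational(71065, 1589)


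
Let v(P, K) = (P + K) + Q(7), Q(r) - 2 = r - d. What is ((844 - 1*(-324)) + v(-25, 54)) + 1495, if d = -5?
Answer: 2706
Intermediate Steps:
Q(r) = 7 + r (Q(r) = 2 + (r - 1*(-5)) = 2 + (r + 5) = 2 + (5 + r) = 7 + r)
v(P, K) = 14 + K + P (v(P, K) = (P + K) + (7 + 7) = (K + P) + 14 = 14 + K + P)
((844 - 1*(-324)) + v(-25, 54)) + 1495 = ((844 - 1*(-324)) + (14 + 54 - 25)) + 1495 = ((844 + 324) + 43) + 1495 = (1168 + 43) + 1495 = 1211 + 1495 = 2706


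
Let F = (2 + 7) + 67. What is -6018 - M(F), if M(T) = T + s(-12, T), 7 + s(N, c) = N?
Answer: -6075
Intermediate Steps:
s(N, c) = -7 + N
F = 76 (F = 9 + 67 = 76)
M(T) = -19 + T (M(T) = T + (-7 - 12) = T - 19 = -19 + T)
-6018 - M(F) = -6018 - (-19 + 76) = -6018 - 1*57 = -6018 - 57 = -6075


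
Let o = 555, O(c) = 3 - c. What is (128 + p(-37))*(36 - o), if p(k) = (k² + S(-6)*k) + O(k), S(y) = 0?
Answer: -797703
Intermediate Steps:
p(k) = 3 + k² - k (p(k) = (k² + 0*k) + (3 - k) = (k² + 0) + (3 - k) = k² + (3 - k) = 3 + k² - k)
(128 + p(-37))*(36 - o) = (128 + (3 + (-37)² - 1*(-37)))*(36 - 1*555) = (128 + (3 + 1369 + 37))*(36 - 555) = (128 + 1409)*(-519) = 1537*(-519) = -797703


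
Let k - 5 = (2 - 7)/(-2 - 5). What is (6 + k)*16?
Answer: 1312/7 ≈ 187.43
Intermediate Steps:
k = 40/7 (k = 5 + (2 - 7)/(-2 - 5) = 5 - 5/(-7) = 5 - 5*(-1/7) = 5 + 5/7 = 40/7 ≈ 5.7143)
(6 + k)*16 = (6 + 40/7)*16 = (82/7)*16 = 1312/7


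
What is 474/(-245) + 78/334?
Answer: -69603/40915 ≈ -1.7012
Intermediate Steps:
474/(-245) + 78/334 = 474*(-1/245) + 78*(1/334) = -474/245 + 39/167 = -69603/40915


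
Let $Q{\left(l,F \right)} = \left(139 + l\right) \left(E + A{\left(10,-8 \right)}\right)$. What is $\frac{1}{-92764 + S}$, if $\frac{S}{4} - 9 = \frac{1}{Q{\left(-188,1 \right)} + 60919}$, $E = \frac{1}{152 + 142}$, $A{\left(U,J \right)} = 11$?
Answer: $- \frac{362279}{33593407088} \approx -1.0784 \cdot 10^{-5}$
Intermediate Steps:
$E = \frac{1}{294} \approx 0.0034014$
$Q{\left(l,F \right)} = \frac{449665}{294} + \frac{3235 l}{294}$ ($Q{\left(l,F \right)} = \left(139 + l\right) \left(\frac{1}{294} + 11\right) = \left(139 + l\right) \frac{3235}{294} = \frac{449665}{294} + \frac{3235 l}{294}$)
$S = \frac{13042068}{362279}$ ($S = 36 + \frac{4}{\left(\frac{449665}{294} + \frac{3235}{294} \left(-188\right)\right) + 60919} = 36 + \frac{4}{\left(\frac{449665}{294} - \frac{304090}{147}\right) + 60919} = 36 + \frac{4}{- \frac{3235}{6} + 60919} = 36 + \frac{4}{\frac{362279}{6}} = 36 + 4 \cdot \frac{6}{362279} = 36 + \frac{24}{362279} = \frac{13042068}{362279} \approx 36.0$)
$\frac{1}{-92764 + S} = \frac{1}{-92764 + \frac{13042068}{362279}} = \frac{1}{- \frac{33593407088}{362279}} = - \frac{362279}{33593407088}$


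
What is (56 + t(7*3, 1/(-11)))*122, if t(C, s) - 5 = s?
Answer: 81740/11 ≈ 7430.9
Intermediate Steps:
t(C, s) = 5 + s
(56 + t(7*3, 1/(-11)))*122 = (56 + (5 + 1/(-11)))*122 = (56 + (5 - 1/11))*122 = (56 + 54/11)*122 = (670/11)*122 = 81740/11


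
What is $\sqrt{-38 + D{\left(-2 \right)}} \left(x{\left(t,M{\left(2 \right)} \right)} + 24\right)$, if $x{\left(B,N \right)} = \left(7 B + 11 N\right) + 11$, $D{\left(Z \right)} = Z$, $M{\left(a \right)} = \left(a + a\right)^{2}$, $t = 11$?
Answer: $576 i \sqrt{10} \approx 1821.5 i$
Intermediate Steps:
$M{\left(a \right)} = 4 a^{2}$ ($M{\left(a \right)} = \left(2 a\right)^{2} = 4 a^{2}$)
$x{\left(B,N \right)} = 11 + 7 B + 11 N$
$\sqrt{-38 + D{\left(-2 \right)}} \left(x{\left(t,M{\left(2 \right)} \right)} + 24\right) = \sqrt{-38 - 2} \left(\left(11 + 7 \cdot 11 + 11 \cdot 4 \cdot 2^{2}\right) + 24\right) = \sqrt{-40} \left(\left(11 + 77 + 11 \cdot 4 \cdot 4\right) + 24\right) = 2 i \sqrt{10} \left(\left(11 + 77 + 11 \cdot 16\right) + 24\right) = 2 i \sqrt{10} \left(\left(11 + 77 + 176\right) + 24\right) = 2 i \sqrt{10} \left(264 + 24\right) = 2 i \sqrt{10} \cdot 288 = 576 i \sqrt{10}$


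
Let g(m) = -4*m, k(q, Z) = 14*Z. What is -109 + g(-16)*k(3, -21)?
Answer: -18925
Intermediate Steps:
-109 + g(-16)*k(3, -21) = -109 + (-4*(-16))*(14*(-21)) = -109 + 64*(-294) = -109 - 18816 = -18925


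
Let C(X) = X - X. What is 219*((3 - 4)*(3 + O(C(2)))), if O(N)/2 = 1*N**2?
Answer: -657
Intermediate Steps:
C(X) = 0
O(N) = 2*N**2 (O(N) = 2*(1*N**2) = 2*N**2)
219*((3 - 4)*(3 + O(C(2)))) = 219*((3 - 4)*(3 + 2*0**2)) = 219*(-(3 + 2*0)) = 219*(-(3 + 0)) = 219*(-1*3) = 219*(-3) = -657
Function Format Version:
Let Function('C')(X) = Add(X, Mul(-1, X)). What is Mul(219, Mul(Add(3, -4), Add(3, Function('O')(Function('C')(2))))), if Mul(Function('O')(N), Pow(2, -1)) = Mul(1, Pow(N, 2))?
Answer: -657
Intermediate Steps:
Function('C')(X) = 0
Function('O')(N) = Mul(2, Pow(N, 2)) (Function('O')(N) = Mul(2, Mul(1, Pow(N, 2))) = Mul(2, Pow(N, 2)))
Mul(219, Mul(Add(3, -4), Add(3, Function('O')(Function('C')(2))))) = Mul(219, Mul(Add(3, -4), Add(3, Mul(2, Pow(0, 2))))) = Mul(219, Mul(-1, Add(3, Mul(2, 0)))) = Mul(219, Mul(-1, Add(3, 0))) = Mul(219, Mul(-1, 3)) = Mul(219, -3) = -657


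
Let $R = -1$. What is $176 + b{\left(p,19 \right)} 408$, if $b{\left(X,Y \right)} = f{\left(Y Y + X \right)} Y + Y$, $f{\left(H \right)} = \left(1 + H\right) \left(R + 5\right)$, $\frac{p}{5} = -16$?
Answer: $8752184$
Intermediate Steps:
$p = -80$ ($p = 5 \left(-16\right) = -80$)
$f{\left(H \right)} = 4 + 4 H$ ($f{\left(H \right)} = \left(1 + H\right) \left(-1 + 5\right) = \left(1 + H\right) 4 = 4 + 4 H$)
$b{\left(X,Y \right)} = Y + Y \left(4 + 4 X + 4 Y^{2}\right)$ ($b{\left(X,Y \right)} = \left(4 + 4 \left(Y Y + X\right)\right) Y + Y = \left(4 + 4 \left(Y^{2} + X\right)\right) Y + Y = \left(4 + 4 \left(X + Y^{2}\right)\right) Y + Y = \left(4 + \left(4 X + 4 Y^{2}\right)\right) Y + Y = \left(4 + 4 X + 4 Y^{2}\right) Y + Y = Y \left(4 + 4 X + 4 Y^{2}\right) + Y = Y + Y \left(4 + 4 X + 4 Y^{2}\right)$)
$176 + b{\left(p,19 \right)} 408 = 176 + 19 \left(5 + 4 \left(-80\right) + 4 \cdot 19^{2}\right) 408 = 176 + 19 \left(5 - 320 + 4 \cdot 361\right) 408 = 176 + 19 \left(5 - 320 + 1444\right) 408 = 176 + 19 \cdot 1129 \cdot 408 = 176 + 21451 \cdot 408 = 176 + 8752008 = 8752184$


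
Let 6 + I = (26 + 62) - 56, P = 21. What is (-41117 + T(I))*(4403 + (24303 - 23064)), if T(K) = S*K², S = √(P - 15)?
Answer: -231982114 + 3813992*√6 ≈ -2.2264e+8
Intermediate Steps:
S = √6 (S = √(21 - 15) = √6 ≈ 2.4495)
I = 26 (I = -6 + ((26 + 62) - 56) = -6 + (88 - 56) = -6 + 32 = 26)
T(K) = √6*K²
(-41117 + T(I))*(4403 + (24303 - 23064)) = (-41117 + √6*26²)*(4403 + (24303 - 23064)) = (-41117 + √6*676)*(4403 + 1239) = (-41117 + 676*√6)*5642 = -231982114 + 3813992*√6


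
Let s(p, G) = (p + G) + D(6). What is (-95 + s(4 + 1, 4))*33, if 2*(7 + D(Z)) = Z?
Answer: -2970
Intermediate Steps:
D(Z) = -7 + Z/2
s(p, G) = -4 + G + p (s(p, G) = (p + G) + (-7 + (½)*6) = (G + p) + (-7 + 3) = (G + p) - 4 = -4 + G + p)
(-95 + s(4 + 1, 4))*33 = (-95 + (-4 + 4 + (4 + 1)))*33 = (-95 + (-4 + 4 + 5))*33 = (-95 + 5)*33 = -90*33 = -2970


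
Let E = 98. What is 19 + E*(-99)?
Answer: -9683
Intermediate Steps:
19 + E*(-99) = 19 + 98*(-99) = 19 - 9702 = -9683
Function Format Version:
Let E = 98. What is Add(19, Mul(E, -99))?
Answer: -9683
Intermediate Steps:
Add(19, Mul(E, -99)) = Add(19, Mul(98, -99)) = Add(19, -9702) = -9683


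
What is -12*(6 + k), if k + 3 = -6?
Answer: 36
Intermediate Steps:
k = -9 (k = -3 - 6 = -9)
-12*(6 + k) = -12*(6 - 9) = -12*(-3) = 36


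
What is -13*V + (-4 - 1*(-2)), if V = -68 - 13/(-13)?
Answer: 869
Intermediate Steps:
V = -67 (V = -68 - 13*(-1/13) = -68 + 1 = -67)
-13*V + (-4 - 1*(-2)) = -13*(-67) + (-4 - 1*(-2)) = 871 + (-4 + 2) = 871 - 2 = 869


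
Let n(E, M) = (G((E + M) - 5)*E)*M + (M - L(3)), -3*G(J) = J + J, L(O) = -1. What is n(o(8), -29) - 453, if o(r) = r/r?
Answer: -1119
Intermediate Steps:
o(r) = 1
G(J) = -2*J/3 (G(J) = -(J + J)/3 = -2*J/3)
n(E, M) = 1 + M + E*M*(10/3 - 2*E/3 - 2*M/3) (n(E, M) = ((-2*((E + M) - 5)/3)*E)*M + (M - 1*(-1)) = ((-2*(-5 + E + M)/3)*E)*M + (M + 1) = ((10/3 - 2*E/3 - 2*M/3)*E)*M + (1 + M) = (E*(10/3 - 2*E/3 - 2*M/3))*M + (1 + M) = E*M*(10/3 - 2*E/3 - 2*M/3) + (1 + M) = 1 + M + E*M*(10/3 - 2*E/3 - 2*M/3))
n(o(8), -29) - 453 = (1 - 29 + (⅔)*1*(-29)*(5 - 1*1 - 1*(-29))) - 453 = (1 - 29 + (⅔)*1*(-29)*(5 - 1 + 29)) - 453 = (1 - 29 + (⅔)*1*(-29)*33) - 453 = (1 - 29 - 638) - 453 = -666 - 453 = -1119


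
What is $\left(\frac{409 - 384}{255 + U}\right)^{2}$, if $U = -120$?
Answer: $\frac{25}{729} \approx 0.034294$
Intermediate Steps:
$\left(\frac{409 - 384}{255 + U}\right)^{2} = \left(\frac{409 - 384}{255 - 120}\right)^{2} = \left(\frac{25}{135}\right)^{2} = \left(25 \cdot \frac{1}{135}\right)^{2} = \left(\frac{5}{27}\right)^{2} = \frac{25}{729}$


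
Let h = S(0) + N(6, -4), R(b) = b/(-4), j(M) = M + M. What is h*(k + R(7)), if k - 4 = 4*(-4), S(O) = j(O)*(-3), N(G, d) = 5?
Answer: -275/4 ≈ -68.750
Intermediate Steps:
j(M) = 2*M
S(O) = -6*O (S(O) = (2*O)*(-3) = -6*O)
R(b) = -b/4 (R(b) = b*(-¼) = -b/4)
k = -12 (k = 4 + 4*(-4) = 4 - 16 = -12)
h = 5 (h = -6*0 + 5 = 0 + 5 = 5)
h*(k + R(7)) = 5*(-12 - ¼*7) = 5*(-12 - 7/4) = 5*(-55/4) = -275/4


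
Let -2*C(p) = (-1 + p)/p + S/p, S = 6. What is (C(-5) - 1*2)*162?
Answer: -324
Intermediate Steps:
C(p) = -3/p - (-1 + p)/(2*p) (C(p) = -((-1 + p)/p + 6/p)/2 = -(6/p + (-1 + p)/p)/2 = -3/p - (-1 + p)/(2*p))
(C(-5) - 1*2)*162 = ((½)*(-5 - 1*(-5))/(-5) - 1*2)*162 = ((½)*(-⅕)*(-5 + 5) - 2)*162 = ((½)*(-⅕)*0 - 2)*162 = (0 - 2)*162 = -2*162 = -324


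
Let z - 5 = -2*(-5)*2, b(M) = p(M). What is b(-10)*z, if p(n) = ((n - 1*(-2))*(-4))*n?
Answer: -8000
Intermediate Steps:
p(n) = n*(-8 - 4*n) (p(n) = ((n + 2)*(-4))*n = ((2 + n)*(-4))*n = (-8 - 4*n)*n = n*(-8 - 4*n))
b(M) = -4*M*(2 + M)
z = 25 (z = 5 - 2*(-5)*2 = 5 + 10*2 = 5 + 20 = 25)
b(-10)*z = -4*(-10)*(2 - 10)*25 = -4*(-10)*(-8)*25 = -320*25 = -8000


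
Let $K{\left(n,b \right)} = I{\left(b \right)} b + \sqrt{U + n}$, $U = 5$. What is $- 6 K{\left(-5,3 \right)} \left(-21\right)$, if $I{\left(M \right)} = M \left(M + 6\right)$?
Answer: $10206$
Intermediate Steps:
$I{\left(M \right)} = M \left(6 + M\right)$
$K{\left(n,b \right)} = \sqrt{5 + n} + b^{2} \left(6 + b\right)$ ($K{\left(n,b \right)} = b \left(6 + b\right) b + \sqrt{5 + n} = b^{2} \left(6 + b\right) + \sqrt{5 + n} = \sqrt{5 + n} + b^{2} \left(6 + b\right)$)
$- 6 K{\left(-5,3 \right)} \left(-21\right) = - 6 \left(\sqrt{5 - 5} + 3^{2} \left(6 + 3\right)\right) \left(-21\right) = - 6 \left(\sqrt{0} + 9 \cdot 9\right) \left(-21\right) = - 6 \left(0 + 81\right) \left(-21\right) = \left(-6\right) 81 \left(-21\right) = \left(-486\right) \left(-21\right) = 10206$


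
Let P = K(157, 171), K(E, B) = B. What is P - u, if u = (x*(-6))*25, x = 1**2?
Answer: 321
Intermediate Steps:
P = 171
x = 1
u = -150 (u = (1*(-6))*25 = -6*25 = -150)
P - u = 171 - 1*(-150) = 171 + 150 = 321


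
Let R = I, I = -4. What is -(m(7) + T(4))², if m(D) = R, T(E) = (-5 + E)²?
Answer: -9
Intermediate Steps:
R = -4
m(D) = -4
-(m(7) + T(4))² = -(-4 + (-5 + 4)²)² = -(-4 + (-1)²)² = -(-4 + 1)² = -1*(-3)² = -1*9 = -9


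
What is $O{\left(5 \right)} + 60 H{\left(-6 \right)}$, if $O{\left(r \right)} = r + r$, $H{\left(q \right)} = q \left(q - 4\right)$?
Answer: $3610$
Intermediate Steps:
$H{\left(q \right)} = q \left(-4 + q\right)$
$O{\left(r \right)} = 2 r$
$O{\left(5 \right)} + 60 H{\left(-6 \right)} = 2 \cdot 5 + 60 \left(- 6 \left(-4 - 6\right)\right) = 10 + 60 \left(\left(-6\right) \left(-10\right)\right) = 10 + 60 \cdot 60 = 10 + 3600 = 3610$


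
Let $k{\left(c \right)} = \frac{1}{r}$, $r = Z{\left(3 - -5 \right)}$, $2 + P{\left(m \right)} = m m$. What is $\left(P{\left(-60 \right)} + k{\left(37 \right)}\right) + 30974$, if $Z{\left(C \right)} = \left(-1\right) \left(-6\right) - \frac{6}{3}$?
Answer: $\frac{138289}{4} \approx 34572.0$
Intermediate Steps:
$Z{\left(C \right)} = 4$ ($Z{\left(C \right)} = 6 - 6 \cdot \frac{1}{3} = 6 - 2 = 4$)
$P{\left(m \right)} = -2 + m^{2}$ ($P{\left(m \right)} = -2 + m m = -2 + m^{2}$)
$r = 4$
$k{\left(c \right)} = \frac{1}{4}$
$\left(P{\left(-60 \right)} + k{\left(37 \right)}\right) + 30974 = \left(\left(-2 + \left(-60\right)^{2}\right) + \frac{1}{4}\right) + 30974 = \left(\left(-2 + 3600\right) + \frac{1}{4}\right) + 30974 = \left(3598 + \frac{1}{4}\right) + 30974 = \frac{14393}{4} + 30974 = \frac{138289}{4}$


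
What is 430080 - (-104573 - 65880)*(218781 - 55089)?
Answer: 27902222556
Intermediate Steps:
430080 - (-104573 - 65880)*(218781 - 55089) = 430080 - (-170453)*163692 = 430080 - 1*(-27901792476) = 430080 + 27901792476 = 27902222556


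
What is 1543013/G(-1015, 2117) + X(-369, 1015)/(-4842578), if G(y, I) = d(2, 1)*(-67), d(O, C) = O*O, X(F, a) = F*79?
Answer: -3736076497523/648905452 ≈ -5757.5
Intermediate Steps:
X(F, a) = 79*F
d(O, C) = O²
G(y, I) = -268 (G(y, I) = 2²*(-67) = 4*(-67) = -268)
1543013/G(-1015, 2117) + X(-369, 1015)/(-4842578) = 1543013/(-268) + (79*(-369))/(-4842578) = 1543013*(-1/268) - 29151*(-1/4842578) = -1543013/268 + 29151/4842578 = -3736076497523/648905452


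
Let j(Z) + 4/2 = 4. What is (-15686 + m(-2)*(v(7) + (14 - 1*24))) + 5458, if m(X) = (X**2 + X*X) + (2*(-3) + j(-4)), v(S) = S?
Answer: -10240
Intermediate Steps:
j(Z) = 2 (j(Z) = -2 + 4 = 2)
m(X) = -4 + 2*X**2 (m(X) = (X**2 + X*X) + (2*(-3) + 2) = (X**2 + X**2) + (-6 + 2) = 2*X**2 - 4 = -4 + 2*X**2)
(-15686 + m(-2)*(v(7) + (14 - 1*24))) + 5458 = (-15686 + (-4 + 2*(-2)**2)*(7 + (14 - 1*24))) + 5458 = (-15686 + (-4 + 2*4)*(7 + (14 - 24))) + 5458 = (-15686 + (-4 + 8)*(7 - 10)) + 5458 = (-15686 + 4*(-3)) + 5458 = (-15686 - 12) + 5458 = -15698 + 5458 = -10240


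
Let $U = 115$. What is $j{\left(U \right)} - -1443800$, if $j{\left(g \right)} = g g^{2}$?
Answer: $2964675$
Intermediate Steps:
$j{\left(g \right)} = g^{3}$
$j{\left(U \right)} - -1443800 = 115^{3} - -1443800 = 1520875 + 1443800 = 2964675$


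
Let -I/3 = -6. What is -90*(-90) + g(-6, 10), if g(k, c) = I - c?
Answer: 8108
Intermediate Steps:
I = 18 (I = -3*(-6) = 18)
g(k, c) = 18 - c
-90*(-90) + g(-6, 10) = -90*(-90) + (18 - 1*10) = 8100 + (18 - 10) = 8100 + 8 = 8108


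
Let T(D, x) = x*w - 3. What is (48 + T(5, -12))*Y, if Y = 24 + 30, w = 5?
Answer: -810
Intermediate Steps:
Y = 54
T(D, x) = -3 + 5*x (T(D, x) = x*5 - 3 = 5*x - 3 = -3 + 5*x)
(48 + T(5, -12))*Y = (48 + (-3 + 5*(-12)))*54 = (48 + (-3 - 60))*54 = (48 - 63)*54 = -15*54 = -810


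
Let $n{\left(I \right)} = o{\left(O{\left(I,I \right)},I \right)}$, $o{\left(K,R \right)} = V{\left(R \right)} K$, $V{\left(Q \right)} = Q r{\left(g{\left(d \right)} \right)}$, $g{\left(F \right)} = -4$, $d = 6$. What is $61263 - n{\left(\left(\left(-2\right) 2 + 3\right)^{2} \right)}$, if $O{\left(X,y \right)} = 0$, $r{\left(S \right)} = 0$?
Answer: $61263$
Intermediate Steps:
$V{\left(Q \right)} = 0$ ($V{\left(Q \right)} = Q 0 = 0$)
$o{\left(K,R \right)} = 0$ ($o{\left(K,R \right)} = 0 K = 0$)
$n{\left(I \right)} = 0$
$61263 - n{\left(\left(\left(-2\right) 2 + 3\right)^{2} \right)} = 61263 - 0 = 61263 + 0 = 61263$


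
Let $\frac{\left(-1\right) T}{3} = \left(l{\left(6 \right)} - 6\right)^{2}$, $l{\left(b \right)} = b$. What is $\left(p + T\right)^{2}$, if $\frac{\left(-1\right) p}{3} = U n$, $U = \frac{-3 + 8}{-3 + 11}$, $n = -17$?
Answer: $\frac{65025}{64} \approx 1016.0$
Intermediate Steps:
$T = 0$ ($T = - 3 \left(6 - 6\right)^{2} = - 3 \cdot 0^{2} = \left(-3\right) 0 = 0$)
$U = \frac{5}{8} \approx 0.625$
$p = \frac{255}{8}$ ($p = - 3 \cdot \frac{5}{8} \left(-17\right) = \left(-3\right) \left(- \frac{85}{8}\right) = \frac{255}{8} \approx 31.875$)
$\left(p + T\right)^{2} = \left(\frac{255}{8} + 0\right)^{2} = \left(\frac{255}{8}\right)^{2} = \frac{65025}{64}$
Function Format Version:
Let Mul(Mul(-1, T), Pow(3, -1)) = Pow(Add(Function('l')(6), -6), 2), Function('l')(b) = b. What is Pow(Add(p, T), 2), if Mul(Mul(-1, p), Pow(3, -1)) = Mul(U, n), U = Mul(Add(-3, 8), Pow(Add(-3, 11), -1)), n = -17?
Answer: Rational(65025, 64) ≈ 1016.0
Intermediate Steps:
T = 0 (T = Mul(-3, Pow(Add(6, -6), 2)) = Mul(-3, Pow(0, 2)) = Mul(-3, 0) = 0)
U = Rational(5, 8) (U = Mul(5, Pow(8, -1)) = Mul(5, Rational(1, 8)) = Rational(5, 8) ≈ 0.62500)
p = Rational(255, 8) (p = Mul(-3, Mul(Rational(5, 8), -17)) = Mul(-3, Rational(-85, 8)) = Rational(255, 8) ≈ 31.875)
Pow(Add(p, T), 2) = Pow(Add(Rational(255, 8), 0), 2) = Pow(Rational(255, 8), 2) = Rational(65025, 64)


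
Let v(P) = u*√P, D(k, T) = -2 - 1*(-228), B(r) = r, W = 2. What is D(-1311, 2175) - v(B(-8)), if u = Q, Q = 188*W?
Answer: 226 - 752*I*√2 ≈ 226.0 - 1063.5*I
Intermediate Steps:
Q = 376 (Q = 188*2 = 376)
u = 376
D(k, T) = 226 (D(k, T) = -2 + 228 = 226)
v(P) = 376*√P
D(-1311, 2175) - v(B(-8)) = 226 - 376*√(-8) = 226 - 376*2*I*√2 = 226 - 752*I*√2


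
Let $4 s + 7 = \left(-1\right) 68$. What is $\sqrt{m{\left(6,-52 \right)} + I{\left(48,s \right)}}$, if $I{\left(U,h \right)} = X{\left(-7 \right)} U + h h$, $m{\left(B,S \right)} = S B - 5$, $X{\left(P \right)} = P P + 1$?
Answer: $\frac{\sqrt{38953}}{4} \approx 49.341$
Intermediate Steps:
$s = - \frac{75}{4}$ ($s = - \frac{7}{4} + \frac{\left(-1\right) 68}{4} = - \frac{7}{4} + \frac{1}{4} \left(-68\right) = - \frac{7}{4} - 17 = - \frac{75}{4} \approx -18.75$)
$X{\left(P \right)} = 1 + P^{2}$ ($X{\left(P \right)} = P^{2} + 1 = 1 + P^{2}$)
$m{\left(B,S \right)} = -5 + B S$ ($m{\left(B,S \right)} = B S - 5 = -5 + B S$)
$I{\left(U,h \right)} = h^{2} + 50 U$ ($I{\left(U,h \right)} = \left(1 + \left(-7\right)^{2}\right) U + h h = \left(1 + 49\right) U + h^{2} = 50 U + h^{2} = h^{2} + 50 U$)
$\sqrt{m{\left(6,-52 \right)} + I{\left(48,s \right)}} = \sqrt{\left(-5 + 6 \left(-52\right)\right) + \left(\left(- \frac{75}{4}\right)^{2} + 50 \cdot 48\right)} = \sqrt{\left(-5 - 312\right) + \left(\frac{5625}{16} + 2400\right)} = \sqrt{-317 + \frac{44025}{16}} = \sqrt{\frac{38953}{16}} = \frac{\sqrt{38953}}{4}$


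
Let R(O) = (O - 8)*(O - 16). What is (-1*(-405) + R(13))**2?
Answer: 152100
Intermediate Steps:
R(O) = (-16 + O)*(-8 + O) (R(O) = (-8 + O)*(-16 + O) = (-16 + O)*(-8 + O))
(-1*(-405) + R(13))**2 = (-1*(-405) + (128 + 13**2 - 24*13))**2 = (405 + (128 + 169 - 312))**2 = (405 - 15)**2 = 390**2 = 152100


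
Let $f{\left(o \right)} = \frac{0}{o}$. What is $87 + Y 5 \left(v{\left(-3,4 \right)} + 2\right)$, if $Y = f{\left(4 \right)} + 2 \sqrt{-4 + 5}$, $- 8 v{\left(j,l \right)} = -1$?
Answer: $\frac{433}{4} \approx 108.25$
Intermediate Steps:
$v{\left(j,l \right)} = \frac{1}{8}$ ($v{\left(j,l \right)} = \left(- \frac{1}{8}\right) \left(-1\right) = \frac{1}{8}$)
$f{\left(o \right)} = 0$
$Y = 2$ ($Y = 0 + 2 \sqrt{-4 + 5} = 0 + 2 \sqrt{1} = 0 + 2 \cdot 1 = 0 + 2 = 2$)
$87 + Y 5 \left(v{\left(-3,4 \right)} + 2\right) = 87 + 2 \cdot 5 \left(\frac{1}{8} + 2\right) = 87 + 2 \cdot 5 \cdot \frac{17}{8} = 87 + 2 \cdot \frac{85}{8} = 87 + \frac{85}{4} = \frac{433}{4}$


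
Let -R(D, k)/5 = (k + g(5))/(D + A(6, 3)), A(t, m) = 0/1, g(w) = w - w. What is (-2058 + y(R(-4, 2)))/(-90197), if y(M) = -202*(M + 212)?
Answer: 45387/90197 ≈ 0.50320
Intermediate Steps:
g(w) = 0
A(t, m) = 0 (A(t, m) = 0*1 = 0)
R(D, k) = -5*k/D (R(D, k) = -5*(k + 0)/(D + 0) = -5*k/D)
y(M) = -42824 - 202*M (y(M) = -202*(212 + M) = -42824 - 202*M)
(-2058 + y(R(-4, 2)))/(-90197) = (-2058 + (-42824 - (-1010)*2/(-4)))/(-90197) = (-2058 + (-42824 - (-1010)*2*(-1)/4))*(-1/90197) = (-2058 + (-42824 - 202*5/2))*(-1/90197) = (-2058 + (-42824 - 505))*(-1/90197) = (-2058 - 43329)*(-1/90197) = -45387*(-1/90197) = 45387/90197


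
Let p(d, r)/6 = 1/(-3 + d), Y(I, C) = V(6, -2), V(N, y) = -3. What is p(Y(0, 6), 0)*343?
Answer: -343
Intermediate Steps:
Y(I, C) = -3
p(d, r) = 6/(-3 + d)
p(Y(0, 6), 0)*343 = (6/(-3 - 3))*343 = (6/(-6))*343 = (6*(-⅙))*343 = -1*343 = -343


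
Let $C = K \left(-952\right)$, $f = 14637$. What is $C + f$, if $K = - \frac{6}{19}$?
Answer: $\frac{283815}{19} \approx 14938.0$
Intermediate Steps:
$K = - \frac{6}{19}$ ($K = \left(-6\right) \frac{1}{19} = - \frac{6}{19} \approx -0.31579$)
$C = \frac{5712}{19}$ ($C = \left(- \frac{6}{19}\right) \left(-952\right) = \frac{5712}{19} \approx 300.63$)
$C + f = \frac{5712}{19} + 14637 = \frac{283815}{19}$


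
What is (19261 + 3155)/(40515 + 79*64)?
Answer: 22416/45571 ≈ 0.49189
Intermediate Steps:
(19261 + 3155)/(40515 + 79*64) = 22416/(40515 + 5056) = 22416/45571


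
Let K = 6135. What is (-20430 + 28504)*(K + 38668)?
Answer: 361739422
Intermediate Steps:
(-20430 + 28504)*(K + 38668) = (-20430 + 28504)*(6135 + 38668) = 8074*44803 = 361739422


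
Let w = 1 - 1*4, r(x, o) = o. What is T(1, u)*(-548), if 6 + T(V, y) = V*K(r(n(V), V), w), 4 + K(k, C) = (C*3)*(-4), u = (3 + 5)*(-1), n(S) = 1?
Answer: -14248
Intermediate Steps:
w = -3 (w = 1 - 4 = -3)
u = -8 (u = 8*(-1) = -8)
K(k, C) = -4 - 12*C (K(k, C) = -4 + (C*3)*(-4) = -4 + (3*C)*(-4) = -4 - 12*C)
T(V, y) = -6 + 32*V (T(V, y) = -6 + V*(-4 - 12*(-3)) = -6 + V*(-4 + 36) = -6 + V*32 = -6 + 32*V)
T(1, u)*(-548) = (-6 + 32*1)*(-548) = (-6 + 32)*(-548) = 26*(-548) = -14248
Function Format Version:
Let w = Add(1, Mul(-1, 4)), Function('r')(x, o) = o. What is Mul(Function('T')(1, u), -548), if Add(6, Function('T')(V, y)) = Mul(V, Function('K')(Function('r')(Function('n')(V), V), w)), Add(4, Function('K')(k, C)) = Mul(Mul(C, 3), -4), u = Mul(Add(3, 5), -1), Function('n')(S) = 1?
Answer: -14248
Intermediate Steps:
w = -3 (w = Add(1, -4) = -3)
u = -8 (u = Mul(8, -1) = -8)
Function('K')(k, C) = Add(-4, Mul(-12, C)) (Function('K')(k, C) = Add(-4, Mul(Mul(C, 3), -4)) = Add(-4, Mul(Mul(3, C), -4)) = Add(-4, Mul(-12, C)))
Function('T')(V, y) = Add(-6, Mul(32, V)) (Function('T')(V, y) = Add(-6, Mul(V, Add(-4, Mul(-12, -3)))) = Add(-6, Mul(V, Add(-4, 36))) = Add(-6, Mul(V, 32)) = Add(-6, Mul(32, V)))
Mul(Function('T')(1, u), -548) = Mul(Add(-6, Mul(32, 1)), -548) = Mul(Add(-6, 32), -548) = Mul(26, -548) = -14248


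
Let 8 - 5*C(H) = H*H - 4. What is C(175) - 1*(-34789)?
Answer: 143332/5 ≈ 28666.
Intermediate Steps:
C(H) = 12/5 - H²/5 (C(H) = 8/5 - (H*H - 4)/5 = 8/5 - (H² - 4)/5 = 8/5 - (-4 + H²)/5 = 8/5 + (⅘ - H²/5) = 12/5 - H²/5)
C(175) - 1*(-34789) = (12/5 - ⅕*175²) - 1*(-34789) = (12/5 - ⅕*30625) + 34789 = (12/5 - 6125) + 34789 = -30613/5 + 34789 = 143332/5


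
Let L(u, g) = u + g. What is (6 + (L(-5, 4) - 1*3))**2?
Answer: 4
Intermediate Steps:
L(u, g) = g + u
(6 + (L(-5, 4) - 1*3))**2 = (6 + ((4 - 5) - 1*3))**2 = (6 + (-1 - 3))**2 = (6 - 4)**2 = 2**2 = 4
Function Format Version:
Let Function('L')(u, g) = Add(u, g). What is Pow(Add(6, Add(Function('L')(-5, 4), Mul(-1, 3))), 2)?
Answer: 4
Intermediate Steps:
Function('L')(u, g) = Add(g, u)
Pow(Add(6, Add(Function('L')(-5, 4), Mul(-1, 3))), 2) = Pow(Add(6, Add(Add(4, -5), Mul(-1, 3))), 2) = Pow(Add(6, Add(-1, -3)), 2) = Pow(Add(6, -4), 2) = Pow(2, 2) = 4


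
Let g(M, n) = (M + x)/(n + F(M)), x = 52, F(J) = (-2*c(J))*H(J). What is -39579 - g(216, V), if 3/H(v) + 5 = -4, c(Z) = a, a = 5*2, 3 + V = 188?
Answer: -22758729/575 ≈ -39580.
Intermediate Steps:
V = 185 (V = -3 + 188 = 185)
a = 10
c(Z) = 10
H(v) = -⅓ (H(v) = 3/(-5 - 4) = 3/(-9) = 3*(-⅑) = -⅓)
F(J) = 20/3 (F(J) = -2*10*(-⅓) = -20*(-⅓) = 20/3)
g(M, n) = (52 + M)/(20/3 + n) (g(M, n) = (M + 52)/(n + 20/3) = (52 + M)/(20/3 + n))
-39579 - g(216, V) = -39579 - 3*(52 + 216)/(20 + 3*185) = -39579 - 3*268/(20 + 555) = -39579 - 3*268/575 = -39579 - 1*804/575 = -39579 - 804/575 = -22758729/575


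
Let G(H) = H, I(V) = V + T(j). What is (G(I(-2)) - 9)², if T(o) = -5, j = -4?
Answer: 256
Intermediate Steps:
I(V) = -5 + V (I(V) = V - 5 = -5 + V)
(G(I(-2)) - 9)² = ((-5 - 2) - 9)² = (-7 - 9)² = (-16)² = 256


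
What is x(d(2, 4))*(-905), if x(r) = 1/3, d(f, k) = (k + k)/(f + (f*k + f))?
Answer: -905/3 ≈ -301.67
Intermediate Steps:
d(f, k) = 2*k/(2*f + f*k) (d(f, k) = (2*k)/(f + (f + f*k)) = (2*k)/(2*f + f*k) = 2*k/(2*f + f*k))
x(r) = ⅓
x(d(2, 4))*(-905) = (⅓)*(-905) = -905/3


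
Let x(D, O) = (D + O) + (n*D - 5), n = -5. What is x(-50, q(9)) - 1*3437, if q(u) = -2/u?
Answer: -29180/9 ≈ -3242.2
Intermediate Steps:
q(u) = -2/u
x(D, O) = -5 + O - 4*D (x(D, O) = (D + O) + (-5*D - 5) = (D + O) + (-5 - 5*D) = -5 + O - 4*D)
x(-50, q(9)) - 1*3437 = (-5 - 2/9 - 4*(-50)) - 1*3437 = (-5 - 2*1/9 + 200) - 3437 = (-5 - 2/9 + 200) - 3437 = 1753/9 - 3437 = -29180/9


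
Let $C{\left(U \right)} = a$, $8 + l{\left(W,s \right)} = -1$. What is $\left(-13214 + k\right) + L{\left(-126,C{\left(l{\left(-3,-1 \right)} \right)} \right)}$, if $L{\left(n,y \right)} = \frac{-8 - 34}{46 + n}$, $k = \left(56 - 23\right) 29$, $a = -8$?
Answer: $- \frac{490259}{40} \approx -12256.0$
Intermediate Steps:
$l{\left(W,s \right)} = -9$ ($l{\left(W,s \right)} = -8 - 1 = -9$)
$C{\left(U \right)} = -8$
$k = 957$ ($k = \left(56 - 23\right) 29 = 33 \cdot 29 = 957$)
$L{\left(n,y \right)} = - \frac{42}{46 + n}$
$\left(-13214 + k\right) + L{\left(-126,C{\left(l{\left(-3,-1 \right)} \right)} \right)} = \left(-13214 + 957\right) - \frac{42}{46 - 126} = -12257 - \frac{42}{-80} = -12257 - - \frac{21}{40} = -12257 + \frac{21}{40} = - \frac{490259}{40}$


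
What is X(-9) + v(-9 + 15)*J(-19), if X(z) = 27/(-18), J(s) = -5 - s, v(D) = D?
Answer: 165/2 ≈ 82.500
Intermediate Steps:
X(z) = -3/2 (X(z) = 27*(-1/18) = -3/2)
X(-9) + v(-9 + 15)*J(-19) = -3/2 + (-9 + 15)*(-5 - 1*(-19)) = -3/2 + 6*(-5 + 19) = -3/2 + 6*14 = -3/2 + 84 = 165/2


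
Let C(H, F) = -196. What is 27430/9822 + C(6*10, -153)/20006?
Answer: 19529981/7017819 ≈ 2.7829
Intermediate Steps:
27430/9822 + C(6*10, -153)/20006 = 27430/9822 - 196/20006 = 27430*(1/9822) - 196*1/20006 = 13715/4911 - 14/1429 = 19529981/7017819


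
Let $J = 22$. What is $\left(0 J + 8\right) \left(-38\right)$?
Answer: $-304$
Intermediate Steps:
$\left(0 J + 8\right) \left(-38\right) = \left(0 \cdot 22 + 8\right) \left(-38\right) = \left(0 + 8\right) \left(-38\right) = 8 \left(-38\right) = -304$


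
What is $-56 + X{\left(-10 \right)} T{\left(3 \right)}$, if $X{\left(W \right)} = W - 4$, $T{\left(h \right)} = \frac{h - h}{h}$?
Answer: $-56$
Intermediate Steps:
$T{\left(h \right)} = 0$ ($T{\left(h \right)} = \frac{0}{h} = 0$)
$X{\left(W \right)} = -4 + W$ ($X{\left(W \right)} = W - 4 = -4 + W$)
$-56 + X{\left(-10 \right)} T{\left(3 \right)} = -56 + \left(-4 - 10\right) 0 = -56 - 0 = -56 + 0 = -56$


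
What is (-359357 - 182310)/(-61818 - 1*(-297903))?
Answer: -541667/236085 ≈ -2.2944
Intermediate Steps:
(-359357 - 182310)/(-61818 - 1*(-297903)) = -541667/(-61818 + 297903) = -541667/236085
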